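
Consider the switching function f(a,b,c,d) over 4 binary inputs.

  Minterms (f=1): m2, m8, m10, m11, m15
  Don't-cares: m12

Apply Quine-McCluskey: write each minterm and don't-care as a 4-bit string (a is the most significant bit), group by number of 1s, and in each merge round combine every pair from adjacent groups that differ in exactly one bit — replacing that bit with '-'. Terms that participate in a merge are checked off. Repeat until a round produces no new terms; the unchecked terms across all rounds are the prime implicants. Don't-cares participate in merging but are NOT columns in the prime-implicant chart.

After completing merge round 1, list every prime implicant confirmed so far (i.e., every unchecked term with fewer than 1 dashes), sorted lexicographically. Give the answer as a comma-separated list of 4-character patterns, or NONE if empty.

NONE

size-2^0 implicants → 0010(✓)  1000(✓)  1010(✓)  1011(✓)  1100(✓)  1111(✓)
size-2^1 implicants → -010  1-00  1-11  10-0  101-
Unchecked terms (primes): -010, 1-00, 1-11, 10-0, 101-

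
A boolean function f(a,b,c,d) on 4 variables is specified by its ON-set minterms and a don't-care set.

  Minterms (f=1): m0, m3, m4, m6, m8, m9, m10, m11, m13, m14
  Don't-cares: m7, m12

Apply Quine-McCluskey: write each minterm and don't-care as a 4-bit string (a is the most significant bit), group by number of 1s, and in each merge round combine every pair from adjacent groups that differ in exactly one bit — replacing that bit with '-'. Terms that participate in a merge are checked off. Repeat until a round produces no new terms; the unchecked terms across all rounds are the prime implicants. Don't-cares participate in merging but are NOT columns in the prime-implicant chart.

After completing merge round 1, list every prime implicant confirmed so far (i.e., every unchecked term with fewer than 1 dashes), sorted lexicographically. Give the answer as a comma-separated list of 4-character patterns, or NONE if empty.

size-2^0 implicants → 0000(✓)  0011(✓)  0100(✓)  0110(✓)  0111(✓)  1000(✓)  1001(✓)  1010(✓)  1011(✓)  1100(✓)  1101(✓)  1110(✓)
size-2^1 implicants → -000(✓)  -011  -100(✓)  -110(✓)  0-00(✓)  0-11  01-0(✓)  011-  1-00(✓)  1-01(✓)  1-10(✓)  10-0(✓)  10-1(✓)  100-(✓)  101-(✓)  11-0(✓)  110-(✓)
size-2^2 implicants → --00  -1-0  1--0  1-0-  10--
Unchecked terms (primes): --00, -011, -1-0, 0-11, 011-, 1--0, 1-0-, 10--

NONE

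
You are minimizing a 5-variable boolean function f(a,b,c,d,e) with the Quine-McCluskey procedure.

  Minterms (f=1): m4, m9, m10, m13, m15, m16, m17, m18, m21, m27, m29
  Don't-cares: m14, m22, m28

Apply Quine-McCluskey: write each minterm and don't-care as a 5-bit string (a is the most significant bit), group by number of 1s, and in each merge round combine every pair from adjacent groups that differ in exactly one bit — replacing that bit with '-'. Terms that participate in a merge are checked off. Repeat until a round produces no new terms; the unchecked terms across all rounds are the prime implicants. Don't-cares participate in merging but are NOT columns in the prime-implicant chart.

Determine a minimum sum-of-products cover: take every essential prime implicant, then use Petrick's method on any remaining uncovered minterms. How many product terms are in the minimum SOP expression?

[col 0] 00100, 01001*, 01010*, 01101*, 01110*, 01111*, 10000*, 10001*, 10010*, 10101*, 10110*, 11011, 11100*, 11101*
[col 1] -1101, 01-01, 01-10, 011-1, 0111-, 1-101, 10-01, 10-10, 100-0, 1000-, 1110-
Prime implicants: -1101, 00100, 01-01, 01-10, 011-1, 0111-, 1-101, 10-01, 10-10, 100-0, 1000-, 11011, 1110-
PI chart (minterm → PIs covering it):
  4 | 00100  (sole → essential)
  9 | 01-01  (sole → essential)
  10 | 01-10  (sole → essential)
  13 | -1101,01-01,011-1
  15 | 011-1,0111-
  16 | 100-0,1000-
  17 | 10-01,1000-
  18 | 10-10,100-0
  21 | 1-101,10-01
  27 | 11011  (sole → essential)
  29 | -1101,1-101,1110-
Essential prime implicants: 00100, 01-01, 01-10, 11011
Petrick residual → -1101, 011-1, 10-01, 100-0
Minimum SOP uses 8 PIs: bcd'e + a'b'cd'e' + a'bd'e + a'bde' + a'bce + ab'd'e + ab'c'e' + abc'de

8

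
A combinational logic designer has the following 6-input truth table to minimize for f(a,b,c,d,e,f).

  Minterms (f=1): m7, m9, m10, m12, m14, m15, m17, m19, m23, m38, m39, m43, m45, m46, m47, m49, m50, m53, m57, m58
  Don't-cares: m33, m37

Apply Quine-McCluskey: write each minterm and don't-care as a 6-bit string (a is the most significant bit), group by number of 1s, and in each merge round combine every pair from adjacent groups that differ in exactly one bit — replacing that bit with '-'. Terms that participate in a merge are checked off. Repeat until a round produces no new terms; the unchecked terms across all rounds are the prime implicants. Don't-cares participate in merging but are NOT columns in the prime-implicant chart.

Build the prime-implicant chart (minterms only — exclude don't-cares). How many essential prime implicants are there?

Round 0: 000111✓ 001001 001010✓ 001100✓ 001110✓ 001111✓ 010001✓ 010011✓ 010111✓ 100001✓ 100101✓ 100110✓ 100111✓ 101011✓ 101101✓ 101110✓ 101111✓ 110001✓ 110010✓ 110101✓ 111001✓ 111010✓
Round 1: -00111✓ -01110✓ -01111✓ -10001 0-0111 00-111✓ 001-10 0011-0 00111-✓ 010-11 0100-1 1-0001✓ 1-0101✓ 10-101✓ 10-110✓ 10-111✓ 100-01✓ 1001-1✓ 10011-✓ 101-11 1011-1✓ 10111-✓ 11-001 11-010 110-01✓
Round 2: -0-111 -0111- 1-0-01 10-1-1 10-11-
PIs = {-0-111, -0111-, -10001, 0-0111, 001-10, 001001, 0011-0, 010-11, 0100-1, 1-0-01, 10-1-1, 10-11-, 101-11, 11-001, 11-010}
Coverage chart:
  m7: -0-111,0-0111
  m9: 001001 ←essential
  m10: 001-10 ←essential
  m12: 0011-0 ←essential
  m14: -0111-,001-10,0011-0
  m15: -0-111,-0111-
  m17: -10001,0100-1
  m19: 010-11,0100-1
  m23: 0-0111,010-11
  m38: 10-11- ←essential
  m39: -0-111,10-1-1,10-11-
  m43: 101-11 ←essential
  m45: 10-1-1 ←essential
  m46: -0111-,10-11-
  m47: -0-111,-0111-,10-1-1,10-11-,101-11
  m49: -10001,1-0-01,11-001
  m50: 11-010 ←essential
  m53: 1-0-01 ←essential
  m57: 11-001 ←essential
  m58: 11-010 ←essential
Essential: 001-10, 001001, 0011-0, 1-0-01, 10-1-1, 10-11-, 101-11, 11-001, 11-010

9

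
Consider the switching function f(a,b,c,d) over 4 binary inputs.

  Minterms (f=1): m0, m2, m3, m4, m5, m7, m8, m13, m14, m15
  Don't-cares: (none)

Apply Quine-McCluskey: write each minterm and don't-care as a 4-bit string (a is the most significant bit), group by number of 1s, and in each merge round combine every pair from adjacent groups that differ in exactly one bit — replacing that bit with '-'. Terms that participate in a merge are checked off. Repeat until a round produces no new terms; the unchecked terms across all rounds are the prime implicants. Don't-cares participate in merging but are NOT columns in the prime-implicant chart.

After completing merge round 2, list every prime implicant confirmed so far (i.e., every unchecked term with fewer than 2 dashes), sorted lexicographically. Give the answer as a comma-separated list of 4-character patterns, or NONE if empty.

-000, 0-00, 0-11, 00-0, 001-, 010-, 111-

size-2^0 implicants → 0000(✓)  0010(✓)  0011(✓)  0100(✓)  0101(✓)  0111(✓)  1000(✓)  1101(✓)  1110(✓)  1111(✓)
size-2^1 implicants → -000  -101(✓)  -111(✓)  0-00  0-11  00-0  001-  01-1(✓)  010-  11-1(✓)  111-
size-2^2 implicants → -1-1
Unchecked terms (primes): -000, -1-1, 0-00, 0-11, 00-0, 001-, 010-, 111-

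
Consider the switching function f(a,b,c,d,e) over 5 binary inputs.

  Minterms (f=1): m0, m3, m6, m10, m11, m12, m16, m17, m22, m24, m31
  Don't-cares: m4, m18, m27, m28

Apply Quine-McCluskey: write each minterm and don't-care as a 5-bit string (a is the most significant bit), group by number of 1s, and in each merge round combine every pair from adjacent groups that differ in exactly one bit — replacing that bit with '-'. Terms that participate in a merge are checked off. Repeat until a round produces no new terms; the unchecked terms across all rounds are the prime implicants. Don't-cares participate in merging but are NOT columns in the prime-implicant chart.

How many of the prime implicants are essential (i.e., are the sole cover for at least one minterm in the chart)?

[col 0] 00000*, 00011*, 00100*, 00110*, 01010*, 01011*, 01100*, 10000*, 10001*, 10010*, 10110*, 11000*, 11011*, 11100*, 11111*
[col 1] -0000, -0110, -1011, -1100, 0-011, 0-100, 00-00, 001-0, 0101-, 1-000, 10-10, 100-0, 1000-, 11-00, 11-11
Prime implicants: -0000, -0110, -1011, -1100, 0-011, 0-100, 00-00, 001-0, 0101-, 1-000, 10-10, 100-0, 1000-, 11-00, 11-11
PI chart (minterm → PIs covering it):
  0 | -0000,00-00
  3 | 0-011  (sole → essential)
  6 | -0110,001-0
  10 | 0101-  (sole → essential)
  11 | -1011,0-011,0101-
  12 | -1100,0-100
  16 | -0000,1-000,100-0,1000-
  17 | 1000-  (sole → essential)
  22 | -0110,10-10
  24 | 1-000,11-00
  31 | 11-11  (sole → essential)
Essential prime implicants: 0-011, 0101-, 1000-, 11-11

4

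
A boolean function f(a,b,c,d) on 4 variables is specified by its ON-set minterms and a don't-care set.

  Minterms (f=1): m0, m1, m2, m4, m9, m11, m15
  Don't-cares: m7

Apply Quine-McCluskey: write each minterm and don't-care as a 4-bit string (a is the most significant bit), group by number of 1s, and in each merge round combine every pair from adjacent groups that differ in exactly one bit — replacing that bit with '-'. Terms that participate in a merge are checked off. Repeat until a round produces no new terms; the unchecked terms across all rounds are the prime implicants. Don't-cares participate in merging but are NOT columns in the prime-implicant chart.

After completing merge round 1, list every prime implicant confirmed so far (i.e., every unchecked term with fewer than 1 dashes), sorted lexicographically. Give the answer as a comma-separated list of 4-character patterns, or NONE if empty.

NONE

[col 0] 0000*, 0001*, 0010*, 0100*, 0111*, 1001*, 1011*, 1111*
[col 1] -001, -111, 0-00, 00-0, 000-, 1-11, 10-1
Prime implicants: -001, -111, 0-00, 00-0, 000-, 1-11, 10-1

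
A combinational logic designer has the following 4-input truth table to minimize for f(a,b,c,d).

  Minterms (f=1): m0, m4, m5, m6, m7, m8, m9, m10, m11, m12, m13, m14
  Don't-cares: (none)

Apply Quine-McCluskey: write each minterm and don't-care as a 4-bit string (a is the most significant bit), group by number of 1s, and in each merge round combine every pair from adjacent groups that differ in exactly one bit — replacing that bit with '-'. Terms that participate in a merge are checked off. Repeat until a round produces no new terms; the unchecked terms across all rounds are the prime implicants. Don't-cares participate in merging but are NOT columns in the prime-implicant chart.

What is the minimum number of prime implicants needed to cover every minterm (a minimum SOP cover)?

5

Round 0: 0000✓ 0100✓ 0101✓ 0110✓ 0111✓ 1000✓ 1001✓ 1010✓ 1011✓ 1100✓ 1101✓ 1110✓
Round 1: -000✓ -100✓ -101✓ -110✓ 0-00✓ 01-0✓ 01-1✓ 010-✓ 011-✓ 1-00✓ 1-01✓ 1-10✓ 10-0✓ 10-1✓ 100-✓ 101-✓ 11-0✓ 110-✓
Round 2: --00 -1-0 -10- 01-- 1--0 1-0- 10--
PIs = {--00, -1-0, -10-, 01--, 1--0, 1-0-, 10--}
Coverage chart:
  m0: --00 ←essential
  m4: --00,-1-0,-10-,01--
  m5: -10-,01--
  m6: -1-0,01--
  m7: 01-- ←essential
  m8: --00,1--0,1-0-,10--
  m9: 1-0-,10--
  m10: 1--0,10--
  m11: 10-- ←essential
  m12: --00,-1-0,-10-,1--0,1-0-
  m13: -10-,1-0-
  m14: -1-0,1--0
Essential: --00, 01--, 10--
Petrick residual → -1-0, -10-
Min cover (5 terms): c'd' + bd' + bc' + a'b + ab'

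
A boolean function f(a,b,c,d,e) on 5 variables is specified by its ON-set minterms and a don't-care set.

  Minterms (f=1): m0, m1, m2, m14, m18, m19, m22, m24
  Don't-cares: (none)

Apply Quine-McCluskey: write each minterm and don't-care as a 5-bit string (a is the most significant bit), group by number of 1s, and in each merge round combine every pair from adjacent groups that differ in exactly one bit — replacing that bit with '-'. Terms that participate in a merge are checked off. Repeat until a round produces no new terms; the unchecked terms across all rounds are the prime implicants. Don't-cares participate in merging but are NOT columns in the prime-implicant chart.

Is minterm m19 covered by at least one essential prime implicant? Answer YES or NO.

Round 0: 00000✓ 00001✓ 00010✓ 01110 10010✓ 10011✓ 10110✓ 11000
Round 1: -0010 000-0 0000- 10-10 1001-
PIs = {-0010, 000-0, 0000-, 01110, 10-10, 1001-, 11000}
Coverage chart:
  m0: 000-0,0000-
  m1: 0000- ←essential
  m2: -0010,000-0
  m14: 01110 ←essential
  m18: -0010,10-10,1001-
  m19: 1001- ←essential
  m22: 10-10 ←essential
  m24: 11000 ←essential
Essential: 0000-, 01110, 10-10, 1001-, 11000

YES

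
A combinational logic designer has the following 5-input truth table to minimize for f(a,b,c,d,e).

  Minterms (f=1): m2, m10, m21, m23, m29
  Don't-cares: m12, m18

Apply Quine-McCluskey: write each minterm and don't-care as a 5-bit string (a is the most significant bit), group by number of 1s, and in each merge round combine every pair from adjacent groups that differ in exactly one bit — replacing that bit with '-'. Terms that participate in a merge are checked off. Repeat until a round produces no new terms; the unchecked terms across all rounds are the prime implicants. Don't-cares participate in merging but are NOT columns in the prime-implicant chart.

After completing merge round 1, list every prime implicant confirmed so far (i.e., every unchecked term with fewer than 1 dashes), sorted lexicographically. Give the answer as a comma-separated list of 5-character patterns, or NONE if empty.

01100

size-2^0 implicants → 00010(✓)  01010(✓)  01100  10010(✓)  10101(✓)  10111(✓)  11101(✓)
size-2^1 implicants → -0010  0-010  1-101  101-1
Unchecked terms (primes): -0010, 0-010, 01100, 1-101, 101-1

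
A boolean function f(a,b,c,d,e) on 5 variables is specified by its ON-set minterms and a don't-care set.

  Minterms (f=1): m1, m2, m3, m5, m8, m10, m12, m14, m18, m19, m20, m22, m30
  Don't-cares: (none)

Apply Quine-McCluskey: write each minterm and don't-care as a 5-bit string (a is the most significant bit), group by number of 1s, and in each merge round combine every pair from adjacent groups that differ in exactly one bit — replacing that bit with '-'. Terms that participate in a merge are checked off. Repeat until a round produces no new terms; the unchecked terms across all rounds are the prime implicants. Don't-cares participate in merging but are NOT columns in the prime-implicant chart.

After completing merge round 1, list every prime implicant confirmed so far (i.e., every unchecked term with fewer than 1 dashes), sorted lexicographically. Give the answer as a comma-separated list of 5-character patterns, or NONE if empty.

NONE

Round 0: 00001✓ 00010✓ 00011✓ 00101✓ 01000✓ 01010✓ 01100✓ 01110✓ 10010✓ 10011✓ 10100✓ 10110✓ 11110✓
Round 1: -0010✓ -0011✓ -1110 0-010 00-01 000-1 0001-✓ 01-00✓ 01-10✓ 010-0✓ 011-0✓ 1-110 10-10 1001-✓ 101-0
Round 2: -001- 01--0
PIs = {-001-, -1110, 0-010, 00-01, 000-1, 01--0, 1-110, 10-10, 101-0}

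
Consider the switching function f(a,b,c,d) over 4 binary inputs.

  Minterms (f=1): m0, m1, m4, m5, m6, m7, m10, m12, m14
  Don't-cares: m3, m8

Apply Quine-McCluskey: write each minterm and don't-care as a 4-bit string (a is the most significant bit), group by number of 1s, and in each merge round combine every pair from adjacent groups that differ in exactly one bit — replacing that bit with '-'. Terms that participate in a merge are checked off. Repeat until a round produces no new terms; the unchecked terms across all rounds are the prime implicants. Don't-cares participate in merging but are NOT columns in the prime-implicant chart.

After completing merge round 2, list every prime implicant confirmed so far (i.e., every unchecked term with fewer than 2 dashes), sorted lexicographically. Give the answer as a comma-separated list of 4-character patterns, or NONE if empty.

[col 0] 0000*, 0001*, 0011*, 0100*, 0101*, 0110*, 0111*, 1000*, 1010*, 1100*, 1110*
[col 1] -000*, -100*, -110*, 0-00*, 0-01*, 0-11*, 00-1*, 000-*, 01-0*, 01-1*, 010-*, 011-*, 1-00*, 1-10*, 10-0*, 11-0*
[col 2] --00, -1-0, 0--1, 0-0-, 01--, 1--0
Prime implicants: --00, -1-0, 0--1, 0-0-, 01--, 1--0

NONE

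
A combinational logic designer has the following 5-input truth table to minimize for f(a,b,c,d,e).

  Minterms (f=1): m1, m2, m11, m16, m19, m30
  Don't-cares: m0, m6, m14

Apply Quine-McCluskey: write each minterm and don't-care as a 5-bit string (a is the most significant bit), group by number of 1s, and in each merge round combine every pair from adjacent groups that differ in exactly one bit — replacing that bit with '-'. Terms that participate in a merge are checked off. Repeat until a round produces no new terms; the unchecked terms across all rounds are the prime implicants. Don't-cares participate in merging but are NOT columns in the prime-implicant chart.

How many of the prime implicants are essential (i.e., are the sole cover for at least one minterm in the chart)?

5

[col 0] 00000*, 00001*, 00010*, 00110*, 01011, 01110*, 10000*, 10011, 11110*
[col 1] -0000, -1110, 0-110, 00-10, 000-0, 0000-
Prime implicants: -0000, -1110, 0-110, 00-10, 000-0, 0000-, 01011, 10011
PI chart (minterm → PIs covering it):
  1 | 0000-  (sole → essential)
  2 | 00-10,000-0
  11 | 01011  (sole → essential)
  16 | -0000  (sole → essential)
  19 | 10011  (sole → essential)
  30 | -1110  (sole → essential)
Essential prime implicants: -0000, -1110, 0000-, 01011, 10011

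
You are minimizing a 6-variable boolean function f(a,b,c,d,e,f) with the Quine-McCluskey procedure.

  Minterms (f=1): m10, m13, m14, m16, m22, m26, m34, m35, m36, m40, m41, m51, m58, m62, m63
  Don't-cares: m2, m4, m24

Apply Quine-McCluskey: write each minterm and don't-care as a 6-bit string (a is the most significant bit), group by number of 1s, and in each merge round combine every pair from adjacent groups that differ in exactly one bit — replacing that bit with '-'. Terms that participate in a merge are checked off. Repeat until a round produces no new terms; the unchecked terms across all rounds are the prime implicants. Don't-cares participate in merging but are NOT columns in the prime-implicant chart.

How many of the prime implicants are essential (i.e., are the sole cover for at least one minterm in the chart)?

Round 0: 000010✓ 000100✓ 001010✓ 001101 001110✓ 010000✓ 010110 011000✓ 011010✓ 100010✓ 100011✓ 100100✓ 101000✓ 101001✓ 110011✓ 111010✓ 111110✓ 111111✓
Round 1: -00010 -00100 -11010 0-1010 00-010 001-10 01-000 0110-0 1-0011 10001- 10100- 111-10 11111-
PIs = {-00010, -00100, -11010, 0-1010, 00-010, 001-10, 001101, 01-000, 010110, 0110-0, 1-0011, 10001-, 10100-, 111-10, 11111-}
Coverage chart:
  m10: 0-1010,00-010,001-10
  m13: 001101 ←essential
  m14: 001-10 ←essential
  m16: 01-000 ←essential
  m22: 010110 ←essential
  m26: -11010,0-1010,0110-0
  m34: -00010,10001-
  m35: 1-0011,10001-
  m36: -00100 ←essential
  m40: 10100- ←essential
  m41: 10100- ←essential
  m51: 1-0011 ←essential
  m58: -11010,111-10
  m62: 111-10,11111-
  m63: 11111- ←essential
Essential: -00100, 001-10, 001101, 01-000, 010110, 1-0011, 10100-, 11111-

8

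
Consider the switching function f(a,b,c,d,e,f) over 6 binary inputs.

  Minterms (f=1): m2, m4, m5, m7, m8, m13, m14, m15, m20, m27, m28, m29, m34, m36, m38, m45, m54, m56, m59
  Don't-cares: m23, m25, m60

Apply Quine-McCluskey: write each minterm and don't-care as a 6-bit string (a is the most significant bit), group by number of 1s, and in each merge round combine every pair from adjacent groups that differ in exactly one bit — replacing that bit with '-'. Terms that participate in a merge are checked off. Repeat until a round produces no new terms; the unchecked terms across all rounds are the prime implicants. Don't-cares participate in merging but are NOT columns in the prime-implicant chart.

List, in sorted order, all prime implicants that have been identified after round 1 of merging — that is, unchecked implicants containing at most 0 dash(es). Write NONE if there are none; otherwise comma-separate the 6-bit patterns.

Round 0: 000010✓ 000100✓ 000101✓ 000111✓ 001000 001101✓ 001110✓ 001111✓ 010100✓ 010111✓ 011001✓ 011011✓ 011100✓ 011101✓ 100010✓ 100100✓ 100110✓ 101101✓ 110110✓ 111000✓ 111011✓ 111100✓
Round 1: -00010 -00100 -01101 -11011 -11100 0-0100 0-0111 0-1101 00-101✓ 00-111✓ 0001-1✓ 00010- 0011-1✓ 00111- 01-100 011-01 0110-1 01110- 1-0110 100-10 1001-0 111-00
Round 2: 00-1-1
PIs = {-00010, -00100, -01101, -11011, -11100, 0-0100, 0-0111, 0-1101, 00-1-1, 00010-, 001000, 00111-, 01-100, 011-01, 0110-1, 01110-, 1-0110, 100-10, 1001-0, 111-00}

001000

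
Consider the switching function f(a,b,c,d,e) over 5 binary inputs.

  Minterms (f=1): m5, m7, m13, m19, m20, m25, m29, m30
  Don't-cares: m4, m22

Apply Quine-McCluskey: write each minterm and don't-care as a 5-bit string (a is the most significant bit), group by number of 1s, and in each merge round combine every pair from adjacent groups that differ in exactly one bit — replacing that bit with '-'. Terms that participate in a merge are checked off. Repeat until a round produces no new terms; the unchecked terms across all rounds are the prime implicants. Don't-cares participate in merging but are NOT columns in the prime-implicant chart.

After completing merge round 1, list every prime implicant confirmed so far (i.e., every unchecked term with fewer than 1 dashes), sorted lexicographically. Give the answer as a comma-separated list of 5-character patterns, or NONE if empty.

[col 0] 00100*, 00101*, 00111*, 01101*, 10011, 10100*, 10110*, 11001*, 11101*, 11110*
[col 1] -0100, -1101, 0-101, 001-1, 0010-, 1-110, 101-0, 11-01
Prime implicants: -0100, -1101, 0-101, 001-1, 0010-, 1-110, 10011, 101-0, 11-01

10011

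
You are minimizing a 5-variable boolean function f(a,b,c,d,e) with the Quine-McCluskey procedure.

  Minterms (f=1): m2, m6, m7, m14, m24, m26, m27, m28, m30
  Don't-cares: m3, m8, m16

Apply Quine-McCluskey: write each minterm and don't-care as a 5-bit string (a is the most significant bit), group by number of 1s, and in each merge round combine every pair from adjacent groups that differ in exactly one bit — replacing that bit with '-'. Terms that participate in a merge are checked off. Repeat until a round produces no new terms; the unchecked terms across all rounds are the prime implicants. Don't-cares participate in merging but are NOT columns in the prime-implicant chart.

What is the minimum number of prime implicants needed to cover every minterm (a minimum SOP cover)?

[col 0] 00010*, 00011*, 00110*, 00111*, 01000*, 01110*, 10000*, 11000*, 11010*, 11011*, 11100*, 11110*
[col 1] -1000, -1110, 0-110, 00-10*, 00-11*, 0001-*, 0011-*, 1-000, 11-00*, 11-10*, 110-0*, 1101-, 111-0*
[col 2] 00-1-, 11--0
Prime implicants: -1000, -1110, 0-110, 00-1-, 1-000, 11--0, 1101-
PI chart (minterm → PIs covering it):
  2 | 00-1-  (sole → essential)
  6 | 0-110,00-1-
  7 | 00-1-  (sole → essential)
  14 | -1110,0-110
  24 | -1000,1-000,11--0
  26 | 11--0,1101-
  27 | 1101-  (sole → essential)
  28 | 11--0  (sole → essential)
  30 | -1110,11--0
Essential prime implicants: 00-1-, 11--0, 1101-
Petrick residual → -1110
Minimum SOP uses 4 PIs: bcde' + a'b'd + abe' + abc'd

4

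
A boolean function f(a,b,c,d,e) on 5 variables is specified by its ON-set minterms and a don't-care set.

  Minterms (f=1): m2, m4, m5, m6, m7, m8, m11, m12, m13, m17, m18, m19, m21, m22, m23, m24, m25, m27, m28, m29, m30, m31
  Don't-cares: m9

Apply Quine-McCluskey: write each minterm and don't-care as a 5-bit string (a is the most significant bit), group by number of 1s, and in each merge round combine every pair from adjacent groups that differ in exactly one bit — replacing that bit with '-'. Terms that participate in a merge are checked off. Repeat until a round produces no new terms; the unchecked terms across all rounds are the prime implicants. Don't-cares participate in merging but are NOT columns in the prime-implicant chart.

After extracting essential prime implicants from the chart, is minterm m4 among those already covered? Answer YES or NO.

NO

size-2^0 implicants → 00010(✓)  00100(✓)  00101(✓)  00110(✓)  00111(✓)  01000(✓)  01001(✓)  01011(✓)  01100(✓)  01101(✓)  10001(✓)  10010(✓)  10011(✓)  10101(✓)  10110(✓)  10111(✓)  11000(✓)  11001(✓)  11011(✓)  11100(✓)  11101(✓)  11110(✓)  11111(✓)
size-2^1 implicants → -0010(✓)  -0101(✓)  -0110(✓)  -0111(✓)  -1000(✓)  -1001(✓)  -1011(✓)  -1100(✓)  -1101(✓)  0-100(✓)  0-101(✓)  00-10(✓)  001-0(✓)  001-1(✓)  0010-(✓)  0011-(✓)  01-00(✓)  01-01(✓)  010-1(✓)  0100-(✓)  0110-(✓)  1-001(✓)  1-011(✓)  1-101(✓)  1-110(✓)  1-111(✓)  10-01(✓)  10-10(✓)  10-11(✓)  100-1(✓)  1001-(✓)  101-1(✓)  1011-(✓)  11-00(✓)  11-01(✓)  11-11(✓)  110-1(✓)  1100-(✓)  111-0(✓)  111-1(✓)  1110-(✓)  1111-(✓)
size-2^2 implicants → --101  -0-10  -01-1  -011-  -1-00(✓)  -1-01(✓)  -10-1  -100-(✓)  -110-(✓)  0-10-  001--  01-0-(✓)  1--01(✓)  1--11(✓)  1-0-1(✓)  1-1-1(✓)  1-11-  10--1(✓)  10-1-  11--1(✓)  11-0-(✓)  111--
size-2^3 implicants → -1-0-  1---1
Unchecked terms (primes): --101, -0-10, -01-1, -011-, -1-0-, -10-1, 0-10-, 001--, 1---1, 1-11-, 10-1-, 111--
Minterm coverage:
  m2 ⊆ -0-10 [E]
  m4 ⊆ 0-10-,001--
  m5 ⊆ --101,-01-1,0-10-,001--
  m6 ⊆ -0-10,-011-,001--
  m7 ⊆ -01-1,-011-,001--
  m8 ⊆ -1-0- [E]
  m11 ⊆ -10-1 [E]
  m12 ⊆ -1-0-,0-10-
  m13 ⊆ --101,-1-0-,0-10-
  m17 ⊆ 1---1 [E]
  m18 ⊆ -0-10,10-1-
  m19 ⊆ 1---1,10-1-
  m21 ⊆ --101,-01-1,1---1
  m22 ⊆ -0-10,-011-,1-11-,10-1-
  m23 ⊆ -01-1,-011-,1---1,1-11-,10-1-
  m24 ⊆ -1-0- [E]
  m25 ⊆ -1-0-,-10-1,1---1
  m27 ⊆ -10-1,1---1
  m28 ⊆ -1-0-,111--
  m29 ⊆ --101,-1-0-,1---1,111--
  m30 ⊆ 1-11-,111--
  m31 ⊆ 1---1,1-11-,111--
E = {-0-10, -1-0-, -10-1, 1---1}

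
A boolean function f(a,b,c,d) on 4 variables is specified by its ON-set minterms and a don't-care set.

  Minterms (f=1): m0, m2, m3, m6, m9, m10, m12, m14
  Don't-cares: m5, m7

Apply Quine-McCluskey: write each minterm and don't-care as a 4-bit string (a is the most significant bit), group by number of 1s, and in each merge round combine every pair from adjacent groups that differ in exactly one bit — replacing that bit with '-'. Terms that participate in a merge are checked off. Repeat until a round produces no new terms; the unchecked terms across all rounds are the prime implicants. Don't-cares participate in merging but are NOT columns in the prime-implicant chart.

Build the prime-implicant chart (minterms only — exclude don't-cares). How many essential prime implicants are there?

5

[col 0] 0000*, 0010*, 0011*, 0101*, 0110*, 0111*, 1001, 1010*, 1100*, 1110*
[col 1] -010*, -110*, 0-10*, 0-11*, 00-0, 001-*, 01-1, 011-*, 1-10*, 11-0
[col 2] --10, 0-1-
Prime implicants: --10, 0-1-, 00-0, 01-1, 1001, 11-0
PI chart (minterm → PIs covering it):
  0 | 00-0  (sole → essential)
  2 | --10,0-1-,00-0
  3 | 0-1-  (sole → essential)
  6 | --10,0-1-
  9 | 1001  (sole → essential)
  10 | --10  (sole → essential)
  12 | 11-0  (sole → essential)
  14 | --10,11-0
Essential prime implicants: --10, 0-1-, 00-0, 1001, 11-0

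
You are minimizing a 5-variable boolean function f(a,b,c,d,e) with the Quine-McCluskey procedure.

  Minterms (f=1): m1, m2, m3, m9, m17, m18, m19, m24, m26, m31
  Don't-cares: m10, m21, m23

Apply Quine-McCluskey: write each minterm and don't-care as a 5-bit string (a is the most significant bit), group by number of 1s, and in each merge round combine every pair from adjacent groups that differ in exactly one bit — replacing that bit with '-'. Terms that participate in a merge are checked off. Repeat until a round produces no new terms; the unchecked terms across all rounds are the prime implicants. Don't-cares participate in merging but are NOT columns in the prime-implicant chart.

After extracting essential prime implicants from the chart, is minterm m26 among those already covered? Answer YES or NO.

YES

size-2^0 implicants → 00001(✓)  00010(✓)  00011(✓)  01001(✓)  01010(✓)  10001(✓)  10010(✓)  10011(✓)  10101(✓)  10111(✓)  11000(✓)  11010(✓)  11111(✓)
size-2^1 implicants → -0001(✓)  -0010(✓)  -0011(✓)  -1010(✓)  0-001  0-010(✓)  000-1(✓)  0001-(✓)  1-010(✓)  1-111  10-01(✓)  10-11(✓)  100-1(✓)  1001-(✓)  101-1(✓)  110-0
size-2^2 implicants → --010  -00-1  -001-  10--1
Unchecked terms (primes): --010, -00-1, -001-, 0-001, 1-111, 10--1, 110-0
Minterm coverage:
  m1 ⊆ -00-1,0-001
  m2 ⊆ --010,-001-
  m3 ⊆ -00-1,-001-
  m9 ⊆ 0-001 [E]
  m17 ⊆ -00-1,10--1
  m18 ⊆ --010,-001-
  m19 ⊆ -00-1,-001-,10--1
  m24 ⊆ 110-0 [E]
  m26 ⊆ --010,110-0
  m31 ⊆ 1-111 [E]
E = {0-001, 1-111, 110-0}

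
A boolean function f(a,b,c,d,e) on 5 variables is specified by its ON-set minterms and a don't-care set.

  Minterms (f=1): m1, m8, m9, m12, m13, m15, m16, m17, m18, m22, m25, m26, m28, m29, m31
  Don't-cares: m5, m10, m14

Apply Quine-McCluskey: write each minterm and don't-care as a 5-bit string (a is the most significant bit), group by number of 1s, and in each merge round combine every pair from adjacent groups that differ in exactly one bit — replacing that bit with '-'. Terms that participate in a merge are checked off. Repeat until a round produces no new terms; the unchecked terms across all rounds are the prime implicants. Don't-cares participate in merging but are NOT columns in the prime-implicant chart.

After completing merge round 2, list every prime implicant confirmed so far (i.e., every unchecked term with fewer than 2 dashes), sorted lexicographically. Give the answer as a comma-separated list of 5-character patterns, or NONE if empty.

[col 0] 00001*, 00101*, 01000*, 01001*, 01010*, 01100*, 01101*, 01110*, 01111*, 10000*, 10001*, 10010*, 10110*, 11001*, 11010*, 11100*, 11101*, 11111*
[col 1] -0001*, -1001*, -1010, -1100*, -1101*, -1111*, 0-001*, 0-101*, 00-01*, 01-00*, 01-01*, 01-10*, 010-0*, 0100-*, 011-0*, 011-1*, 0110-*, 0111-*, 1-001*, 1-010, 10-10, 100-0, 1000-, 11-01*, 111-1*, 1110-*
[col 2] --001, -1-01, -11-1, -110-, 0--01, 01--0, 01-0-, 011--
Prime implicants: --001, -1-01, -1010, -11-1, -110-, 0--01, 01--0, 01-0-, 011--, 1-010, 10-10, 100-0, 1000-

-1010, 1-010, 10-10, 100-0, 1000-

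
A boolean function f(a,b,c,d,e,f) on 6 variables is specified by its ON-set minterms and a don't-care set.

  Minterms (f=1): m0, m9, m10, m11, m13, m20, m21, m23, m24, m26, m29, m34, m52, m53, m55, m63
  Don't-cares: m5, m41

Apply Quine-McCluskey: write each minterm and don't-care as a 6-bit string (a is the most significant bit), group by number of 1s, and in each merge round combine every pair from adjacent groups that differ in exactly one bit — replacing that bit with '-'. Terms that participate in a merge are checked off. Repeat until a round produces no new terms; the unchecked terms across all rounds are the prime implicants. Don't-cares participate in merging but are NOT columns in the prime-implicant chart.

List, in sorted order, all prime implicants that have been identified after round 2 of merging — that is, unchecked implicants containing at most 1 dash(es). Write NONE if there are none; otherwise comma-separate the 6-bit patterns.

size-2^0 implicants → 000000  000101(✓)  001001(✓)  001010(✓)  001011(✓)  001101(✓)  010100(✓)  010101(✓)  010111(✓)  011000(✓)  011010(✓)  011101(✓)  100010  101001(✓)  110100(✓)  110101(✓)  110111(✓)  111111(✓)
size-2^1 implicants → -01001  -10100(✓)  -10101(✓)  -10111(✓)  0-0101(✓)  0-1010  0-1101(✓)  00-101(✓)  001-01  0010-1  00101-  01-101(✓)  0101-1(✓)  01010-(✓)  0110-0  11-111  1101-1(✓)  11010-(✓)
size-2^2 implicants → -101-1  -1010-  0--101
Unchecked terms (primes): -01001, -101-1, -1010-, 0--101, 0-1010, 000000, 001-01, 0010-1, 00101-, 0110-0, 100010, 11-111

-01001, 0-1010, 000000, 001-01, 0010-1, 00101-, 0110-0, 100010, 11-111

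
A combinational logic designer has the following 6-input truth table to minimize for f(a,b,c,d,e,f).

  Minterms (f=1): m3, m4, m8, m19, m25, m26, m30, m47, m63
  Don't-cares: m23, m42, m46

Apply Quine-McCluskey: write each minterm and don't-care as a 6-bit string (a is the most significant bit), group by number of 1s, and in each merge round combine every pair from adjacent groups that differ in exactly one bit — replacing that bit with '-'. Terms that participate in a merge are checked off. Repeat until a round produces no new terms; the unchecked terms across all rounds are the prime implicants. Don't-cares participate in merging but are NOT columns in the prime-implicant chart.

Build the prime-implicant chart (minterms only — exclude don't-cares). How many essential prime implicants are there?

size-2^0 implicants → 000011(✓)  000100  001000  010011(✓)  010111(✓)  011001  011010(✓)  011110(✓)  101010(✓)  101110(✓)  101111(✓)  111111(✓)
size-2^1 implicants → 0-0011  010-11  011-10  1-1111  101-10  10111-
Unchecked terms (primes): 0-0011, 000100, 001000, 010-11, 011-10, 011001, 1-1111, 101-10, 10111-
Minterm coverage:
  m3 ⊆ 0-0011 [E]
  m4 ⊆ 000100 [E]
  m8 ⊆ 001000 [E]
  m19 ⊆ 0-0011,010-11
  m25 ⊆ 011001 [E]
  m26 ⊆ 011-10 [E]
  m30 ⊆ 011-10 [E]
  m47 ⊆ 1-1111,10111-
  m63 ⊆ 1-1111 [E]
E = {0-0011, 000100, 001000, 011-10, 011001, 1-1111}

6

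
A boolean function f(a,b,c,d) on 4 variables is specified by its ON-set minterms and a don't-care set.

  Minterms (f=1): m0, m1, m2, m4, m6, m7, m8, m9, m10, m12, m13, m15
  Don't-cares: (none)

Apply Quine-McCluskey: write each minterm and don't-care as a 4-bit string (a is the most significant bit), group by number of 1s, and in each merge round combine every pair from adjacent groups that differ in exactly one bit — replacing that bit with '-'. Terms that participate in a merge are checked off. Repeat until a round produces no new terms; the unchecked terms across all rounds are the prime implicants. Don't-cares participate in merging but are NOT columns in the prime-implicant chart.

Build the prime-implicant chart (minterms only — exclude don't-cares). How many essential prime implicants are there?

2

[col 0] 0000*, 0001*, 0010*, 0100*, 0110*, 0111*, 1000*, 1001*, 1010*, 1100*, 1101*, 1111*
[col 1] -000*, -001*, -010*, -100*, -111, 0-00*, 0-10*, 00-0*, 000-*, 01-0*, 011-, 1-00*, 1-01*, 10-0*, 100-*, 11-1, 110-*
[col 2] --00, -0-0, -00-, 0--0, 1-0-
Prime implicants: --00, -0-0, -00-, -111, 0--0, 011-, 1-0-, 11-1
PI chart (minterm → PIs covering it):
  0 | --00,-0-0,-00-,0--0
  1 | -00-  (sole → essential)
  2 | -0-0,0--0
  4 | --00,0--0
  6 | 0--0,011-
  7 | -111,011-
  8 | --00,-0-0,-00-,1-0-
  9 | -00-,1-0-
  10 | -0-0  (sole → essential)
  12 | --00,1-0-
  13 | 1-0-,11-1
  15 | -111,11-1
Essential prime implicants: -0-0, -00-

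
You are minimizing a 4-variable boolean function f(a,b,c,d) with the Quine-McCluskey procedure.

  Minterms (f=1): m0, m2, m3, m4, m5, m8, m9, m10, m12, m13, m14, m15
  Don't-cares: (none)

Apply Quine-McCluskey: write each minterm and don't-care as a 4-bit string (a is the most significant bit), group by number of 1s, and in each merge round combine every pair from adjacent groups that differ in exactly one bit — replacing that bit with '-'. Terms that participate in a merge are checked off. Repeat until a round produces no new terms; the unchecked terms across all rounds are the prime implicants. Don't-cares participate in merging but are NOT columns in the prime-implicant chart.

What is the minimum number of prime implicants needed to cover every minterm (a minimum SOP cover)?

5

size-2^0 implicants → 0000(✓)  0010(✓)  0011(✓)  0100(✓)  0101(✓)  1000(✓)  1001(✓)  1010(✓)  1100(✓)  1101(✓)  1110(✓)  1111(✓)
size-2^1 implicants → -000(✓)  -010(✓)  -100(✓)  -101(✓)  0-00(✓)  00-0(✓)  001-  010-(✓)  1-00(✓)  1-01(✓)  1-10(✓)  10-0(✓)  100-(✓)  11-0(✓)  11-1(✓)  110-(✓)  111-(✓)
size-2^2 implicants → --00  -0-0  -10-  1--0  1-0-  11--
Unchecked terms (primes): --00, -0-0, -10-, 001-, 1--0, 1-0-, 11--
Minterm coverage:
  m0 ⊆ --00,-0-0
  m2 ⊆ -0-0,001-
  m3 ⊆ 001- [E]
  m4 ⊆ --00,-10-
  m5 ⊆ -10- [E]
  m8 ⊆ --00,-0-0,1--0,1-0-
  m9 ⊆ 1-0- [E]
  m10 ⊆ -0-0,1--0
  m12 ⊆ --00,-10-,1--0,1-0-,11--
  m13 ⊆ -10-,1-0-,11--
  m14 ⊆ 1--0,11--
  m15 ⊆ 11-- [E]
E = {-10-, 001-, 1-0-, 11--}
Petrick residual → -0-0
Cover = b'd' + bc' + a'b'c + ac' + ab  |cover|=5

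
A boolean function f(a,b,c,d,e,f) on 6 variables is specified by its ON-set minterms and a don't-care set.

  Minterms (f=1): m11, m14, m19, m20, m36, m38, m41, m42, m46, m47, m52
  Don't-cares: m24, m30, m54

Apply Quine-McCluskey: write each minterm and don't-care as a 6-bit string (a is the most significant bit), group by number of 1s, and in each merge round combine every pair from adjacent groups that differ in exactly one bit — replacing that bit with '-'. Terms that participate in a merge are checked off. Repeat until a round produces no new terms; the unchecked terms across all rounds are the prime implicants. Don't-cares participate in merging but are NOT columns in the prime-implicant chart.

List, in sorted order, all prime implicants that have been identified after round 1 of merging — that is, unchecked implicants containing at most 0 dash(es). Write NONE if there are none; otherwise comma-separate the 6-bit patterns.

[col 0] 001011, 001110*, 010011, 010100*, 011000, 011110*, 100100*, 100110*, 101001, 101010*, 101110*, 101111*, 110100*, 110110*
[col 1] -01110, -10100, 0-1110, 1-0100*, 1-0110*, 10-110, 1001-0*, 101-10, 10111-, 1101-0*
[col 2] 1-01-0
Prime implicants: -01110, -10100, 0-1110, 001011, 010011, 011000, 1-01-0, 10-110, 101-10, 101001, 10111-

001011, 010011, 011000, 101001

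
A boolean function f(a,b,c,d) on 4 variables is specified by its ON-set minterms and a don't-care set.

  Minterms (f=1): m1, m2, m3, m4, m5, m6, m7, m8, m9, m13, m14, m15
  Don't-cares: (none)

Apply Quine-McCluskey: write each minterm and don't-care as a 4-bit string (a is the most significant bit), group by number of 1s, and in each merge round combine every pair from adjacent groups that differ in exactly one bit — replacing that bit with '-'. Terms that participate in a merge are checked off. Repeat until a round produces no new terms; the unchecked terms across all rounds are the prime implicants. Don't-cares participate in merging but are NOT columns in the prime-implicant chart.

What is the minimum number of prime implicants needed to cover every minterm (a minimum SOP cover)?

[col 0] 0001*, 0010*, 0011*, 0100*, 0101*, 0110*, 0111*, 1000*, 1001*, 1101*, 1110*, 1111*
[col 1] -001*, -101*, -110*, -111*, 0-01*, 0-10*, 0-11*, 00-1*, 001-*, 01-0*, 01-1*, 010-*, 011-*, 1-01*, 100-, 11-1*, 111-*
[col 2] --01, -1-1, -11-, 0--1, 0-1-, 01--
Prime implicants: --01, -1-1, -11-, 0--1, 0-1-, 01--, 100-
PI chart (minterm → PIs covering it):
  1 | --01,0--1
  2 | 0-1-  (sole → essential)
  3 | 0--1,0-1-
  4 | 01--  (sole → essential)
  5 | --01,-1-1,0--1,01--
  6 | -11-,0-1-,01--
  7 | -1-1,-11-,0--1,0-1-,01--
  8 | 100-  (sole → essential)
  9 | --01,100-
  13 | --01,-1-1
  14 | -11-  (sole → essential)
  15 | -1-1,-11-
Essential prime implicants: -11-, 0-1-, 01--, 100-
Petrick residual → --01
Minimum SOP uses 5 PIs: c'd + bc + a'c + a'b + ab'c'

5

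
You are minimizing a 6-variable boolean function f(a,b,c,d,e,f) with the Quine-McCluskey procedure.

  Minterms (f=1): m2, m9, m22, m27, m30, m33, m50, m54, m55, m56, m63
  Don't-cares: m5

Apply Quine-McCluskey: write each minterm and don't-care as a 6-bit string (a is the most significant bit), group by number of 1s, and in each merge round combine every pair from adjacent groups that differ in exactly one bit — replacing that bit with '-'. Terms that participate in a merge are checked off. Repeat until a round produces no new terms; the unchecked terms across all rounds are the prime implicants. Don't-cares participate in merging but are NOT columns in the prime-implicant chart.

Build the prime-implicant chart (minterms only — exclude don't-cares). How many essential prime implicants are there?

size-2^0 implicants → 000010  000101  001001  010110(✓)  011011  011110(✓)  100001  110010(✓)  110110(✓)  110111(✓)  111000  111111(✓)
size-2^1 implicants → -10110  01-110  11-111  110-10  11011-
Unchecked terms (primes): -10110, 000010, 000101, 001001, 01-110, 011011, 100001, 11-111, 110-10, 11011-, 111000
Minterm coverage:
  m2 ⊆ 000010 [E]
  m9 ⊆ 001001 [E]
  m22 ⊆ -10110,01-110
  m27 ⊆ 011011 [E]
  m30 ⊆ 01-110 [E]
  m33 ⊆ 100001 [E]
  m50 ⊆ 110-10 [E]
  m54 ⊆ -10110,110-10,11011-
  m55 ⊆ 11-111,11011-
  m56 ⊆ 111000 [E]
  m63 ⊆ 11-111 [E]
E = {000010, 001001, 01-110, 011011, 100001, 11-111, 110-10, 111000}

8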